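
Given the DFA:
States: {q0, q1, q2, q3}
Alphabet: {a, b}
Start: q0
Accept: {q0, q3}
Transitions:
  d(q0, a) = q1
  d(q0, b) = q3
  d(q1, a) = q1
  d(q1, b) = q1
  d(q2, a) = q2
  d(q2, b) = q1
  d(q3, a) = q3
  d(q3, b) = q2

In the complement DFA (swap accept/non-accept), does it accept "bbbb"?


Trace: q0 -> q3 -> q2 -> q1 -> q1
Final: q1
Original accept: {q0, q3}
Complement: q1 is not in original accept

Yes, complement accepts (original rejects)


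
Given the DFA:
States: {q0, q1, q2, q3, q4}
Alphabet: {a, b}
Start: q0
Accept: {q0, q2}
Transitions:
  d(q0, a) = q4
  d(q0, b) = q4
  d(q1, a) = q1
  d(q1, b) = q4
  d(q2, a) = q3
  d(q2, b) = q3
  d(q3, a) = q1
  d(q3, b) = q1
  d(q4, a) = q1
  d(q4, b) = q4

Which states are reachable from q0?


BFS from q0:
  layer 0: {q0}
  layer 1: {q4}
  layer 2: {q1}

{q0, q1, q4}


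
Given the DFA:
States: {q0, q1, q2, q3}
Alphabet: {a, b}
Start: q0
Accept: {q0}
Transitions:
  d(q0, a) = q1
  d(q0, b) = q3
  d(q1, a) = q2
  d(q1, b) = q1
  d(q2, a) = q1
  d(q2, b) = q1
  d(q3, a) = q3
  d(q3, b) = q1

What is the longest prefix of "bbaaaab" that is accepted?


Run the DFA, marking each prefix where the state is accepting:
  "" -> q0 [accept]
  "b" -> q3 [reject]
  "bb" -> q1 [reject]
  "bba" -> q2 [reject]
  "bbaa" -> q1 [reject]
  "bbaaa" -> q2 [reject]
  "bbaaaa" -> q1 [reject]
  "bbaaaab" -> q1 [reject]

""


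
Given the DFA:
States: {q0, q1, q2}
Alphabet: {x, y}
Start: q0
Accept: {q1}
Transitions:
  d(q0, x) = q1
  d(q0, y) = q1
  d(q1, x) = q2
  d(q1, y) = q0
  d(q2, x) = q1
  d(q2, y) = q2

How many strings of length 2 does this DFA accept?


Enumerating all length-2 strings:
  "xx" -> q2 [reject]
  "xy" -> q0 [reject]
  "yx" -> q2 [reject]
  "yy" -> q0 [reject]

0 out of 4


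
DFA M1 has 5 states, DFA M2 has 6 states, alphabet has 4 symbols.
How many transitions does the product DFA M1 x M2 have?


Product DFA has 5 * 6 = 30 states.
Each has 4 transitions: 30 * 4 = 120

120


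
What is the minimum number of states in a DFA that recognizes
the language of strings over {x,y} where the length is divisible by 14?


States track (length) mod 14.
Need 14 states: one per remainder 0..13; accept = remainder 0.

14


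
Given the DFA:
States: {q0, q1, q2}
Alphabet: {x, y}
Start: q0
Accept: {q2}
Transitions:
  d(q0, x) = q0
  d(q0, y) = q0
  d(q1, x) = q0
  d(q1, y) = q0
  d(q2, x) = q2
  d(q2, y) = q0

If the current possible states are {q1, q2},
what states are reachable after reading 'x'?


Apply transition on 'x' from each current state:
  d(q1, x) = q0
  d(q2, x) = q2

{q0, q2}


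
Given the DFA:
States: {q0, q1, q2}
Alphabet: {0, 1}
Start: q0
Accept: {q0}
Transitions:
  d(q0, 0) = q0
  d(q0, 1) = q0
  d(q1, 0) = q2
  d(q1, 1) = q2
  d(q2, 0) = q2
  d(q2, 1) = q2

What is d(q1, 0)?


Looking up transition d(q1, 0)

q2


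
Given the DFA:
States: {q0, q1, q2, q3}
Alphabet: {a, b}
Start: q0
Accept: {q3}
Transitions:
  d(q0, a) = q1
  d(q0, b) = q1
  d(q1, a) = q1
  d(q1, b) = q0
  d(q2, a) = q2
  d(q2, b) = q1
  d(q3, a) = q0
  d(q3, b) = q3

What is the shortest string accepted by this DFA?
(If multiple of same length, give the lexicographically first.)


BFS by string length (lex-first path to each state shown):
  len 0: q0<-""
  len 1: q1<-"a"
  len 2: q0<-"ab", q1<-"aa"
  len 3: q0<-"aab", q1<-"aaa"
  len 4: q0<-"aaab", q1<-"aaaa"
  len 5: q0<-"aaaab", q1<-"aaaaa"
  len 6: q0<-"aaaaab", q1<-"aaaaaa"
  len 7: q0<-"aaaaaab", q1<-"aaaaaaa"
  len 8: q0<-"aaaaaaab", q1<-"aaaaaaaa"

No string accepted (empty language)


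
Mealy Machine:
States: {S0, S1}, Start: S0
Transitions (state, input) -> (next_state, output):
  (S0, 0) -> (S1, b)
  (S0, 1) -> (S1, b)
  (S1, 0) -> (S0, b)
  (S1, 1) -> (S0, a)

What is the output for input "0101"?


Step-by-step:
  (S0, 0) -> (S1, b)
  (S1, 1) -> (S0, a)
  (S0, 0) -> (S1, b)
  (S1, 1) -> (S0, a)

"baba"


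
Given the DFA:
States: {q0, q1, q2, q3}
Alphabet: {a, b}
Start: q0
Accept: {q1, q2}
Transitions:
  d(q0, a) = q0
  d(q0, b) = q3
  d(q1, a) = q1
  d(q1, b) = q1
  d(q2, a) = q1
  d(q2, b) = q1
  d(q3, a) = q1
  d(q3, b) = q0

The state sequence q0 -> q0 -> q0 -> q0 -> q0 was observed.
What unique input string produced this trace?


Trace back each transition to find the symbol:
  q0 --[a]--> q0
  q0 --[a]--> q0
  q0 --[a]--> q0
  q0 --[a]--> q0

"aaaa"


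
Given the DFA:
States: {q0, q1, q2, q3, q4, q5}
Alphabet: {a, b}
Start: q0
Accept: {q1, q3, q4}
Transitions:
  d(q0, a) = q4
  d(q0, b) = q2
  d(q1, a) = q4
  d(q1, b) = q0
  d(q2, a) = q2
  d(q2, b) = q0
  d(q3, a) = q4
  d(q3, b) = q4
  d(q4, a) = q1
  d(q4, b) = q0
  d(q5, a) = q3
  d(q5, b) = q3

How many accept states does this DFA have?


Accept states listed: {q1, q3, q4}
Counting: q1(1) q3(2) q4(3)

3


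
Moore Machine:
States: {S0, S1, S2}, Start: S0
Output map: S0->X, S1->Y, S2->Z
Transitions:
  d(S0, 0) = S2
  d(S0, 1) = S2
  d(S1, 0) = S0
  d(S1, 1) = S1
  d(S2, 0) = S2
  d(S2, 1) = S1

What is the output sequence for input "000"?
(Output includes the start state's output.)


Start: S0 (output X)
  --0--> S2 (output Z)
  --0--> S2 (output Z)
  --0--> S2 (output Z)

"XZZZ"


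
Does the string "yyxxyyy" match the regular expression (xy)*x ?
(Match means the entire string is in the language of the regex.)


|string| = 7; first = 'y'; last = 'y'

No, "yyxxyyy" does not match (xy)*x


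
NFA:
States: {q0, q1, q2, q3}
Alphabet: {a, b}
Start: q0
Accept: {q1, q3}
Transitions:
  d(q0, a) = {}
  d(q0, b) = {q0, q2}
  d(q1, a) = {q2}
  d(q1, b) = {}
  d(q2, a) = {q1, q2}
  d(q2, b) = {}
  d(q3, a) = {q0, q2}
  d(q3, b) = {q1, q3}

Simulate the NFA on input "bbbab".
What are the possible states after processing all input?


Start: {q0}
  --b--> {q0, q2}
  --b--> {q0, q2}
  --b--> {q0, q2}
  --a--> {q1, q2}
  --b--> {}

{} (empty set, no valid transitions)


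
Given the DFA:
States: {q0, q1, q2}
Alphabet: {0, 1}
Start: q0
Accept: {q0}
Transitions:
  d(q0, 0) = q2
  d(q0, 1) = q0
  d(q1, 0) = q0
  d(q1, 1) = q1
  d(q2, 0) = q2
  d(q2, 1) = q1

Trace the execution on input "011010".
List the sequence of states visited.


Input: 011010
d(q0, 0) = q2
d(q2, 1) = q1
d(q1, 1) = q1
d(q1, 0) = q0
d(q0, 1) = q0
d(q0, 0) = q2


q0 -> q2 -> q1 -> q1 -> q0 -> q0 -> q2


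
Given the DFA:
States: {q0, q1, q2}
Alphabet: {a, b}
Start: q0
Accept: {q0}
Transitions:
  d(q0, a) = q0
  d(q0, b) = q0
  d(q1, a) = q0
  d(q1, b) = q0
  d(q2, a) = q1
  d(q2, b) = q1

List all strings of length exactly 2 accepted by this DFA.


All strings of length 2: 4 total
Accepted: 4

"aa", "ab", "ba", "bb"


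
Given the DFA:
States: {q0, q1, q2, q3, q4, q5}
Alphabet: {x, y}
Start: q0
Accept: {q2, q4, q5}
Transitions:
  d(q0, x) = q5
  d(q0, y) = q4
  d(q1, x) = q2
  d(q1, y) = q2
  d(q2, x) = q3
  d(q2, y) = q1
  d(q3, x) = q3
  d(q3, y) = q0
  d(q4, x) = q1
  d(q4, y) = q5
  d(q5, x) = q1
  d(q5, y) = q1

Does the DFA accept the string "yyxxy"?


Trace: q0 -> q4 -> q5 -> q1 -> q2 -> q1
Final state: q1
Accept states: {q2, q4, q5}

No, rejected (final state q1 is not an accept state)


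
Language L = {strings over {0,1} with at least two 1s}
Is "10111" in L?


count('1') = 4

Yes, "10111" is in L


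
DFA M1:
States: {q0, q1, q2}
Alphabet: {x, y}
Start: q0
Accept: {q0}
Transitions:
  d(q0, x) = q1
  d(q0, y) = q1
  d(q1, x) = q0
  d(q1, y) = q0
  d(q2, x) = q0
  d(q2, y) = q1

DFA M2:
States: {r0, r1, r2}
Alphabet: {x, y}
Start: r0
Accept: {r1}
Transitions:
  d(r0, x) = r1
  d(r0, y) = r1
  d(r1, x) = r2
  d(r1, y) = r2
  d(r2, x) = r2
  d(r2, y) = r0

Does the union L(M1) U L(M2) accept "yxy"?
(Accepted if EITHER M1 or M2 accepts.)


M1: final=q1 accepted=False
M2: final=r0 accepted=False

No, union rejects (neither accepts)


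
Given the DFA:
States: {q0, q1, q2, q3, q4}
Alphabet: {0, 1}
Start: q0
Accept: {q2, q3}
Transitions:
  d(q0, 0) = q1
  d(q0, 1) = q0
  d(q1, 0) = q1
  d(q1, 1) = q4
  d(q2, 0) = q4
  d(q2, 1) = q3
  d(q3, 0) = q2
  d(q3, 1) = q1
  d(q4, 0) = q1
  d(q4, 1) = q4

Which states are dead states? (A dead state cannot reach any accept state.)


Forward reachability from each state:
  q0 -> reaches {q0, q1, q4}, no accept state (dead)
  q1 -> reaches {q1, q4}, no accept state (dead)
  q2 -> reaches accept state q2 (live)
  q3 -> reaches accept state q2 (live)
  q4 -> reaches {q1, q4}, no accept state (dead)

{q0, q1, q4}


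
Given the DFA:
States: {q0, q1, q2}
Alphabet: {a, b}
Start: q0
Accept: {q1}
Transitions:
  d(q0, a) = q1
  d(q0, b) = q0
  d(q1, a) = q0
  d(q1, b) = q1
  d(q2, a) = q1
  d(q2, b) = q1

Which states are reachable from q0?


BFS from q0:
  layer 0: {q0}
  layer 1: {q1}

{q0, q1}


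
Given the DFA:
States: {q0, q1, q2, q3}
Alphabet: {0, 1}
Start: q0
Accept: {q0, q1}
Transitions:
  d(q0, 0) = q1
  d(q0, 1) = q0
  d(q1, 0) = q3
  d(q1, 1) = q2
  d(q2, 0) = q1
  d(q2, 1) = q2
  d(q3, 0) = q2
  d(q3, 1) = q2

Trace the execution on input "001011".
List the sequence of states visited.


Input: 001011
d(q0, 0) = q1
d(q1, 0) = q3
d(q3, 1) = q2
d(q2, 0) = q1
d(q1, 1) = q2
d(q2, 1) = q2


q0 -> q1 -> q3 -> q2 -> q1 -> q2 -> q2


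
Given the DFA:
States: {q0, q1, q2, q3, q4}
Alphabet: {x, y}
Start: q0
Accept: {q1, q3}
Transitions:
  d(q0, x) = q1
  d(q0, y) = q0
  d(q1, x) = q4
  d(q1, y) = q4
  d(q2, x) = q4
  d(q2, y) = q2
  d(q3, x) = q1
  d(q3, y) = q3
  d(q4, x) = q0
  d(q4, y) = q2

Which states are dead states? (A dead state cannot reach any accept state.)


Forward reachability from each state:
  q0 -> reaches accept state q1 (live)
  q1 -> reaches accept state q1 (live)
  q2 -> reaches accept state q1 (live)
  q3 -> reaches accept state q1 (live)
  q4 -> reaches accept state q1 (live)

None (all states can reach an accept state)


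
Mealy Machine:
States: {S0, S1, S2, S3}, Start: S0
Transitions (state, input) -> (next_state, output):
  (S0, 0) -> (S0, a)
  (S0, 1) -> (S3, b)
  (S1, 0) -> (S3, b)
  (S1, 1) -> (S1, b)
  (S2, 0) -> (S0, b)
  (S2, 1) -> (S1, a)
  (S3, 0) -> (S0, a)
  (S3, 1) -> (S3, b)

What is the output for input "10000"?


Step-by-step:
  (S0, 1) -> (S3, b)
  (S3, 0) -> (S0, a)
  (S0, 0) -> (S0, a)
  (S0, 0) -> (S0, a)
  (S0, 0) -> (S0, a)

"baaaa"


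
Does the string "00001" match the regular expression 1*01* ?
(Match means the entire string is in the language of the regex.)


|string| = 5; first = '0'; last = '1'

No, "00001" does not match 1*01*


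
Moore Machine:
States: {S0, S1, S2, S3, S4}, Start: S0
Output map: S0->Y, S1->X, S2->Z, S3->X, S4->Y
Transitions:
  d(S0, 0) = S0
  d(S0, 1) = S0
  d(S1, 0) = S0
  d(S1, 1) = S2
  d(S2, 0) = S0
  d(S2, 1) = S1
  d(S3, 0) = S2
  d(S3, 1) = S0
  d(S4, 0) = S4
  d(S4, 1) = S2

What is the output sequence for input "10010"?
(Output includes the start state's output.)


Start: S0 (output Y)
  --1--> S0 (output Y)
  --0--> S0 (output Y)
  --0--> S0 (output Y)
  --1--> S0 (output Y)
  --0--> S0 (output Y)

"YYYYYY"


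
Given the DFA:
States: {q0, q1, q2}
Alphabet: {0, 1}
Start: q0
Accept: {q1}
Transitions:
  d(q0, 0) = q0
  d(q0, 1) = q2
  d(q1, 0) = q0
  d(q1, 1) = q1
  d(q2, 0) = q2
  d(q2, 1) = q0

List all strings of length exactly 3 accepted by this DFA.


All strings of length 3: 8 total
Accepted: 0

None


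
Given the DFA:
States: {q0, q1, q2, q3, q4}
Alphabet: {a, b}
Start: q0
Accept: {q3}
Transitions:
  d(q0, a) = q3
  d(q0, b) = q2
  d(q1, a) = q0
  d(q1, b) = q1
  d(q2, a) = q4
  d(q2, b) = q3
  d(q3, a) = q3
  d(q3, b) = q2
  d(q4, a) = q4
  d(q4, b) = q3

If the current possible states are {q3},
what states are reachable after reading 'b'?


Apply transition on 'b' from each current state:
  d(q3, b) = q2

{q2}


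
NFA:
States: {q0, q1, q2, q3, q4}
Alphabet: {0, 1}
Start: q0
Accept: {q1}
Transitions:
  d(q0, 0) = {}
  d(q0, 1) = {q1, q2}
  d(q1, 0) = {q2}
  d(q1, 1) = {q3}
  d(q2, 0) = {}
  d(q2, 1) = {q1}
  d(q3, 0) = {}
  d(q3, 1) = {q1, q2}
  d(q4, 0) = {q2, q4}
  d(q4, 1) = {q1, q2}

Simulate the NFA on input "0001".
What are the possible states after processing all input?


Start: {q0}
  --0--> {}
  --0--> {}
  --0--> {}
  --1--> {}

{} (empty set, no valid transitions)


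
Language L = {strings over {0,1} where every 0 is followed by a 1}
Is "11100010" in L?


'00' present: True; ends with '0': True

No, "11100010" is not in L


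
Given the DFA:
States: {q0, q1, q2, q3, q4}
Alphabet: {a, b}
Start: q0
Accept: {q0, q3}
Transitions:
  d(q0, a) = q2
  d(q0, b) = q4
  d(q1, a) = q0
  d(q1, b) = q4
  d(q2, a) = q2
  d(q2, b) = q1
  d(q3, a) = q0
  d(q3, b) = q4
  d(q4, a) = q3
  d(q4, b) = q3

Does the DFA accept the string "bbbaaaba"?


Trace: q0 -> q4 -> q3 -> q4 -> q3 -> q0 -> q2 -> q1 -> q0
Final state: q0
Accept states: {q0, q3}

Yes, accepted (final state q0 is an accept state)


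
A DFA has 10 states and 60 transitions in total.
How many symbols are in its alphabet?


Each state has exactly one transition per symbol.
|alphabet| = transitions / states = 60 / 10 = 6

6


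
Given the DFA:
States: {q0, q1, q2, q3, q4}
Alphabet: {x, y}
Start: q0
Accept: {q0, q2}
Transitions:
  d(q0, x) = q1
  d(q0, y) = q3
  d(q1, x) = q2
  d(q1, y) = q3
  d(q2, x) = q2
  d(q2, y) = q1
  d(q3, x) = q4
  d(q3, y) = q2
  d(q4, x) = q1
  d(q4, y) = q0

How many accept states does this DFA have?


Accept states listed: {q0, q2}
Counting: q0(1) q2(2)

2


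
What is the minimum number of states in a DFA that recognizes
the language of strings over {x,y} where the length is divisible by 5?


States track (length) mod 5.
Need 5 states: one per remainder 0..4; accept = remainder 0.

5


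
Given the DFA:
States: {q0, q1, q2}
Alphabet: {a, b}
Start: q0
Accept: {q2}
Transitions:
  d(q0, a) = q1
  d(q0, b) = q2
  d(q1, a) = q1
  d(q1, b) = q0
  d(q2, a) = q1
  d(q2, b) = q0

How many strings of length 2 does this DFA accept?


Enumerating all length-2 strings:
  "aa" -> q1 [reject]
  "ab" -> q0 [reject]
  "ba" -> q1 [reject]
  "bb" -> q0 [reject]

0 out of 4


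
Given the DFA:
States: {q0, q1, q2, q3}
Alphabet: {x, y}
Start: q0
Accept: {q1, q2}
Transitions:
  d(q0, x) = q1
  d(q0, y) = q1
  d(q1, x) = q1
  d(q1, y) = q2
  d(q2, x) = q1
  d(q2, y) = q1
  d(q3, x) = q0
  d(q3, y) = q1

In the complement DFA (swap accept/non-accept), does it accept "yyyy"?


Trace: q0 -> q1 -> q2 -> q1 -> q2
Final: q2
Original accept: {q1, q2}
Complement: q2 is in original accept

No, complement rejects (original accepts)


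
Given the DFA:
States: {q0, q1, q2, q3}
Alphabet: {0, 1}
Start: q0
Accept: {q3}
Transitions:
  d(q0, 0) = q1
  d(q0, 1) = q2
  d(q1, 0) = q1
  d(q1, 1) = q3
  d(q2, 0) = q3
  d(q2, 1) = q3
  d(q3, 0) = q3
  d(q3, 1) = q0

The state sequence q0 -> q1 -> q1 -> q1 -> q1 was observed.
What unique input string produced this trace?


Trace back each transition to find the symbol:
  q0 --[0]--> q1
  q1 --[0]--> q1
  q1 --[0]--> q1
  q1 --[0]--> q1

"0000"


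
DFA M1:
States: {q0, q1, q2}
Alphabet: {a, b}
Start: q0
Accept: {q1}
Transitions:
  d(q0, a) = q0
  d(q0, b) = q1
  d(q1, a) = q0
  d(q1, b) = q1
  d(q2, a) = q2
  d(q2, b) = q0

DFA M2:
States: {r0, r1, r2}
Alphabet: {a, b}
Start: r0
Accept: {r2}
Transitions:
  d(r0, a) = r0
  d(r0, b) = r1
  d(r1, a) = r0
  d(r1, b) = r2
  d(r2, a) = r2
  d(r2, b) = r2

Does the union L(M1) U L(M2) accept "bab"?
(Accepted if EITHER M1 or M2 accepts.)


M1: final=q1 accepted=True
M2: final=r1 accepted=False

Yes, union accepts


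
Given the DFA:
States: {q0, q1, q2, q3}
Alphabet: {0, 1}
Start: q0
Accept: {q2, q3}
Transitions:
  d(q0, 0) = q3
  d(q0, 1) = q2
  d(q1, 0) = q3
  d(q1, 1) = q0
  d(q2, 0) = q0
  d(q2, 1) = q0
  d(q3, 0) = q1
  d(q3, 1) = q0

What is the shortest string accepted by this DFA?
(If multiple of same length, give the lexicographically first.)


BFS by string length (lex-first path to each state shown):
  len 0: q0<-""
  len 1: q2<-"1", q3<-"0"
Found accept state at length 1.

"0"


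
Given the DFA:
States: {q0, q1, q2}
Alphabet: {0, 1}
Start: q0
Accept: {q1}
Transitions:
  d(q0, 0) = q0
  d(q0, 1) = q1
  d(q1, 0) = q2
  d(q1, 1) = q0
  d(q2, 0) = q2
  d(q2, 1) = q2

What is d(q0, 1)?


Looking up transition d(q0, 1)

q1


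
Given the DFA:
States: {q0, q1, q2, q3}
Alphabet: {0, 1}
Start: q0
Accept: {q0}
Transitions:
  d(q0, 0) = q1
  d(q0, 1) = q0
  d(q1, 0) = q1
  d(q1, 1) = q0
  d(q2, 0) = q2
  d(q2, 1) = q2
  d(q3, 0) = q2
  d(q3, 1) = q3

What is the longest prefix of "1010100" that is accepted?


Run the DFA, marking each prefix where the state is accepting:
  "" -> q0 [accept]
  "1" -> q0 [accept]
  "10" -> q1 [reject]
  "101" -> q0 [accept]
  "1010" -> q1 [reject]
  "10101" -> q0 [accept]
  "101010" -> q1 [reject]
  "1010100" -> q1 [reject]

"10101"


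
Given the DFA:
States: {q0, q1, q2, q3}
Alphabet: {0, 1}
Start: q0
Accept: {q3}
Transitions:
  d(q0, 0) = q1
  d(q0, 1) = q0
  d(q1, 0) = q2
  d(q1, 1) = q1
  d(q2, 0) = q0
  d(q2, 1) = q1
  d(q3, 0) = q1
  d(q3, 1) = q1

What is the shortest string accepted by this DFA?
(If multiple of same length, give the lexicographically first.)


BFS by string length (lex-first path to each state shown):
  len 0: q0<-""
  len 1: q0<-"1", q1<-"0"
  len 2: q0<-"11", q1<-"01", q2<-"00"
  len 3: q0<-"000", q1<-"001", q2<-"010"
  len 4: q0<-"0001", q1<-"0000", q2<-"0010"
  len 5: q0<-"00011", q1<-"00001", q2<-"00000"
  len 6: q0<-"000000", q1<-"000001", q2<-"000010"
  len 7: q0<-"0000001", q1<-"0000000", q2<-"0000010"
  len 8: q0<-"00000011", q1<-"00000001", q2<-"00000000"

No string accepted (empty language)


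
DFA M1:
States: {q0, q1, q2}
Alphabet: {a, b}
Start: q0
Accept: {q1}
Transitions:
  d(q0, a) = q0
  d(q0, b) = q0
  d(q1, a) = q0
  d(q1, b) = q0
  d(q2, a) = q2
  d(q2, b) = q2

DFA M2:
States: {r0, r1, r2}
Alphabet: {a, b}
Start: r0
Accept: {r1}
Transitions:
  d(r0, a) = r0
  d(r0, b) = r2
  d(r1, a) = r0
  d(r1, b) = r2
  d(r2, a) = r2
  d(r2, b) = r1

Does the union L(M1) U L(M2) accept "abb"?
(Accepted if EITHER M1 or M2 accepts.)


M1: final=q0 accepted=False
M2: final=r1 accepted=True

Yes, union accepts


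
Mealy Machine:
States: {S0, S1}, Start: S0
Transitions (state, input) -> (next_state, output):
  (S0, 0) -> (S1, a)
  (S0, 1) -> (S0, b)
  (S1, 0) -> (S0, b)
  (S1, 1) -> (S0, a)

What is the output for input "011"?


Step-by-step:
  (S0, 0) -> (S1, a)
  (S1, 1) -> (S0, a)
  (S0, 1) -> (S0, b)

"aab"


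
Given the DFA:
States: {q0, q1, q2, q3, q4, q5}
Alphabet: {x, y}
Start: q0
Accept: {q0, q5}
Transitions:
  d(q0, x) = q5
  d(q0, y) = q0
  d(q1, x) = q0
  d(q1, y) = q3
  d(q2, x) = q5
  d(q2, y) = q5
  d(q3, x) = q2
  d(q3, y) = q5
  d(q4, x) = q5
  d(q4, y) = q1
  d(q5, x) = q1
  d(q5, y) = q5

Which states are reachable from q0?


BFS from q0:
  layer 0: {q0}
  layer 1: {q5}
  layer 2: {q1}
  layer 3: {q3}
  layer 4: {q2}

{q0, q1, q2, q3, q5}


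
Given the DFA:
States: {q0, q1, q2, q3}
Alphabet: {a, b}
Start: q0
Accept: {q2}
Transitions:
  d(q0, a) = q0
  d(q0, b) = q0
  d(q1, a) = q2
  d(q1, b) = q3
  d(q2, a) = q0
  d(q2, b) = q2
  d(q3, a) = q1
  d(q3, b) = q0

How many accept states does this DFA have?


Accept states listed: {q2}
Counting: q2(1)

1


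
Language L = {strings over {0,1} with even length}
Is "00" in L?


length = 2; 2 mod 2 = 0

Yes, "00" is in L


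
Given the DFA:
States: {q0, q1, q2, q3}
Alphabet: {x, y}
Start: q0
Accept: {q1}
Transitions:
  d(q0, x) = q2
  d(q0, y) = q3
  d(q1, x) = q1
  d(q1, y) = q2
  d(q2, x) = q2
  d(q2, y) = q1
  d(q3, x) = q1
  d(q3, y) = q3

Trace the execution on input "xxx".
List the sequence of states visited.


Input: xxx
d(q0, x) = q2
d(q2, x) = q2
d(q2, x) = q2


q0 -> q2 -> q2 -> q2


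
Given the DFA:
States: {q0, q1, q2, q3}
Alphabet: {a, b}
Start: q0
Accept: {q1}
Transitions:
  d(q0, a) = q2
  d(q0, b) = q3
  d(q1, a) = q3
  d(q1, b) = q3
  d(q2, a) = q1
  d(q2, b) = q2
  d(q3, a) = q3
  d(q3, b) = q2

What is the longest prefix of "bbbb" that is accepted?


Run the DFA, marking each prefix where the state is accepting:
  "" -> q0 [reject]
  "b" -> q3 [reject]
  "bb" -> q2 [reject]
  "bbb" -> q2 [reject]
  "bbbb" -> q2 [reject]

No prefix is accepted


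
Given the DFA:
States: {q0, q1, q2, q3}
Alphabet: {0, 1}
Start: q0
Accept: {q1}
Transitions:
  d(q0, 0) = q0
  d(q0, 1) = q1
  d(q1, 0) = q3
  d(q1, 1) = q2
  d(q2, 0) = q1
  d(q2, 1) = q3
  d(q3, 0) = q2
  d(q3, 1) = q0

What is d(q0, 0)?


Looking up transition d(q0, 0)

q0


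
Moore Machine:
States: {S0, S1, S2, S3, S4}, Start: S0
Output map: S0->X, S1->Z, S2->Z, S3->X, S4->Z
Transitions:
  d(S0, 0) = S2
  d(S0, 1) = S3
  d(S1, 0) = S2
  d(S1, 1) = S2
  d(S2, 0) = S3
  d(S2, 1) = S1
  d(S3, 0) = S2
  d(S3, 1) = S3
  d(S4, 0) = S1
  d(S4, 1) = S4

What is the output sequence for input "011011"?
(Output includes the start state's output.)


Start: S0 (output X)
  --0--> S2 (output Z)
  --1--> S1 (output Z)
  --1--> S2 (output Z)
  --0--> S3 (output X)
  --1--> S3 (output X)
  --1--> S3 (output X)

"XZZZXXX"


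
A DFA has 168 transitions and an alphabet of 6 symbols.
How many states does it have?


Each state has exactly one transition per symbol.
states = transitions / |alphabet| = 168 / 6 = 28

28


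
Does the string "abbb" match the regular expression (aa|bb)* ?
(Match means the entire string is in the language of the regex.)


|string| = 4; first = 'a'; last = 'b'

No, "abbb" does not match (aa|bb)*


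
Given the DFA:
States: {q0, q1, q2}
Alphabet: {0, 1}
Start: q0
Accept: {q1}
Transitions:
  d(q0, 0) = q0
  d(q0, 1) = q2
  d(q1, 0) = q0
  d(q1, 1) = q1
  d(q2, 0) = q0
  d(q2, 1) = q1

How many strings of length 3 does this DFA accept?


Enumerating all length-3 strings:
  "000" -> q0 [reject]
  "001" -> q2 [reject]
  "010" -> q0 [reject]
  "011" -> q1 [accept]
  "100" -> q0 [reject]
  "101" -> q2 [reject]
  "110" -> q0 [reject]
  "111" -> q1 [accept]

2 out of 8


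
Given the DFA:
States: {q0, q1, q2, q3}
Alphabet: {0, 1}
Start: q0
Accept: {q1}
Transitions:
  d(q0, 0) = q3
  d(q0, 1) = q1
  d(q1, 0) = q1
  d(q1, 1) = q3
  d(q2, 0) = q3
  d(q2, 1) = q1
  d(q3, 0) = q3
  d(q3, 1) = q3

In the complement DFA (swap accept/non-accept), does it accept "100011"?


Trace: q0 -> q1 -> q1 -> q1 -> q1 -> q3 -> q3
Final: q3
Original accept: {q1}
Complement: q3 is not in original accept

Yes, complement accepts (original rejects)


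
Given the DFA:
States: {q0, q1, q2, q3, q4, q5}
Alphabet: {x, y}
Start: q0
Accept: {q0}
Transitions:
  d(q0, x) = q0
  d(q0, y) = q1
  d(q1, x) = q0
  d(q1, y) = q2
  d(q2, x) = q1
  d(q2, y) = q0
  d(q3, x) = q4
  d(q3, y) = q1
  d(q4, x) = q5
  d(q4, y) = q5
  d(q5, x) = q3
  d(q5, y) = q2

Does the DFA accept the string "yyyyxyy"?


Trace: q0 -> q1 -> q2 -> q0 -> q1 -> q0 -> q1 -> q2
Final state: q2
Accept states: {q0}

No, rejected (final state q2 is not an accept state)


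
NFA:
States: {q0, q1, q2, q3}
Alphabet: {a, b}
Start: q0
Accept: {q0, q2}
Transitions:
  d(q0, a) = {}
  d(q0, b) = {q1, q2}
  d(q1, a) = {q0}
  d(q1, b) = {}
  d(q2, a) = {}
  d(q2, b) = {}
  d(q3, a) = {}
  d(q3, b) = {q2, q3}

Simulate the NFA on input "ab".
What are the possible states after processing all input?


Start: {q0}
  --a--> {}
  --b--> {}

{} (empty set, no valid transitions)


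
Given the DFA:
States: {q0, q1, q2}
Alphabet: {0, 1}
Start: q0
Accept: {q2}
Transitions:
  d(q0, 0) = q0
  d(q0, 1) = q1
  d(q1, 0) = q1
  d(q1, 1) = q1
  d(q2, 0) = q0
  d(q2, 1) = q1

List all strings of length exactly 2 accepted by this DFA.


All strings of length 2: 4 total
Accepted: 0

None


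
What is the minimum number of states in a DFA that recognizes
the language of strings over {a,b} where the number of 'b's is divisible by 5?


States track (count of 'b') mod 5.
Need 5 states: one per remainder 0..4; accept = remainder 0.

5


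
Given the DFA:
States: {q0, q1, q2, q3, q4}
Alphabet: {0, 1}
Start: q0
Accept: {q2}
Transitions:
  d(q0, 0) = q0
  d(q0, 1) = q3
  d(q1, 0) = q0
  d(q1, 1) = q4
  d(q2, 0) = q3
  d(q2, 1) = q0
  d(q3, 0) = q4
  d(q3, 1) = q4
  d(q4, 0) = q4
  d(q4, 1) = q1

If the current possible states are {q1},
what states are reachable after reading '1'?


Apply transition on '1' from each current state:
  d(q1, 1) = q4

{q4}


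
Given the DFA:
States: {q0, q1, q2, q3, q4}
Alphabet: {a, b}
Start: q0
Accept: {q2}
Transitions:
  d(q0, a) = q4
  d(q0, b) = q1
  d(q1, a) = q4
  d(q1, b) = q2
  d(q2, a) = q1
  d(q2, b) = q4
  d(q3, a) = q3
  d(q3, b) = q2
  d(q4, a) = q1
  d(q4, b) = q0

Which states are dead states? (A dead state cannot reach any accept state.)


Forward reachability from each state:
  q0 -> reaches accept state q2 (live)
  q1 -> reaches accept state q2 (live)
  q2 -> reaches accept state q2 (live)
  q3 -> reaches accept state q2 (live)
  q4 -> reaches accept state q2 (live)

None (all states can reach an accept state)


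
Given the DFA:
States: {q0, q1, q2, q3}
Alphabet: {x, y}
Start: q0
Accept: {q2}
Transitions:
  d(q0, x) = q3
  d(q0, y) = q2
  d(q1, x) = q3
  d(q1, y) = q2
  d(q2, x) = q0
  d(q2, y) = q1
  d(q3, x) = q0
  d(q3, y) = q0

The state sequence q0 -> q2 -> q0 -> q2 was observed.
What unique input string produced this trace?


Trace back each transition to find the symbol:
  q0 --[y]--> q2
  q2 --[x]--> q0
  q0 --[y]--> q2

"yxy"


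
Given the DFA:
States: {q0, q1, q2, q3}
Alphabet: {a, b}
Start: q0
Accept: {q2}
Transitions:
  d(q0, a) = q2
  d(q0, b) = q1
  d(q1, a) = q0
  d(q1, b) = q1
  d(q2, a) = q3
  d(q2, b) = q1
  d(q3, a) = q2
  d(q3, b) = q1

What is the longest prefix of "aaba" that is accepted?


Run the DFA, marking each prefix where the state is accepting:
  "" -> q0 [reject]
  "a" -> q2 [accept]
  "aa" -> q3 [reject]
  "aab" -> q1 [reject]
  "aaba" -> q0 [reject]

"a"


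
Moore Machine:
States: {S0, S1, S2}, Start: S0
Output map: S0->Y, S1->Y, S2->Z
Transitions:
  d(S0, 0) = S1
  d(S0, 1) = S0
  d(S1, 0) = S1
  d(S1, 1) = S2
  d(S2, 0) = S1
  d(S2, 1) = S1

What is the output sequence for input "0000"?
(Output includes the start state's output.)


Start: S0 (output Y)
  --0--> S1 (output Y)
  --0--> S1 (output Y)
  --0--> S1 (output Y)
  --0--> S1 (output Y)

"YYYYY"


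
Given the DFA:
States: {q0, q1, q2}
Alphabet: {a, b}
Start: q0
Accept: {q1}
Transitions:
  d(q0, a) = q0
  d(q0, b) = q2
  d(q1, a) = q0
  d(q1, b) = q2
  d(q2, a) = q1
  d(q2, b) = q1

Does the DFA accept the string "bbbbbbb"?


Trace: q0 -> q2 -> q1 -> q2 -> q1 -> q2 -> q1 -> q2
Final state: q2
Accept states: {q1}

No, rejected (final state q2 is not an accept state)


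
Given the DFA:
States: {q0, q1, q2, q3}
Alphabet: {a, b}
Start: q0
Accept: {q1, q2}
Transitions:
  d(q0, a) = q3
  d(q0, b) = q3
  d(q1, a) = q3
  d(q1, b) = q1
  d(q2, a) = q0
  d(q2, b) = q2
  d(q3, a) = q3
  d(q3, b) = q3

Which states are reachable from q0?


BFS from q0:
  layer 0: {q0}
  layer 1: {q3}

{q0, q3}


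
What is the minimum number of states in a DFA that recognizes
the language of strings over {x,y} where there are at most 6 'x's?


States: count = 0, 1, ..., 6 (all accepting; 7 states), plus a dead state for count > 6.
Total: 7 + 1 = 8.

8


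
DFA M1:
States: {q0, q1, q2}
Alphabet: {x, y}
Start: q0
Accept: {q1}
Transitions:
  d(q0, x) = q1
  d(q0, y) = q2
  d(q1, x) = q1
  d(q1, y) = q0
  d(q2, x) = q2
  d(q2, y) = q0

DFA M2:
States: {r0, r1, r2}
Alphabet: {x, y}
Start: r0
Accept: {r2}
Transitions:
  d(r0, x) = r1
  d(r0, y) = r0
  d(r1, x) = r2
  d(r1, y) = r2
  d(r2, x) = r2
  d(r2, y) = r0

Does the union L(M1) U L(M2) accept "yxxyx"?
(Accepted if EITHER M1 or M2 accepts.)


M1: final=q1 accepted=True
M2: final=r1 accepted=False

Yes, union accepts


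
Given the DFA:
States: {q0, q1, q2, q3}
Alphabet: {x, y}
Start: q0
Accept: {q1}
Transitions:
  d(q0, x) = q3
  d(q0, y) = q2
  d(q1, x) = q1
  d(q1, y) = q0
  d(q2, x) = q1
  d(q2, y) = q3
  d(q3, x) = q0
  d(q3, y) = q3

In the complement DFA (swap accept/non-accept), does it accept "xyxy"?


Trace: q0 -> q3 -> q3 -> q0 -> q2
Final: q2
Original accept: {q1}
Complement: q2 is not in original accept

Yes, complement accepts (original rejects)


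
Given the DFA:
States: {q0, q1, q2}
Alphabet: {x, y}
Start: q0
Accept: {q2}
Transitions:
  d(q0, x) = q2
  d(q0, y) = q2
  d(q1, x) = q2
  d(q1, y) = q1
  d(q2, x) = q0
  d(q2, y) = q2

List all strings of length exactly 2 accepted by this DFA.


All strings of length 2: 4 total
Accepted: 2

"xy", "yy"


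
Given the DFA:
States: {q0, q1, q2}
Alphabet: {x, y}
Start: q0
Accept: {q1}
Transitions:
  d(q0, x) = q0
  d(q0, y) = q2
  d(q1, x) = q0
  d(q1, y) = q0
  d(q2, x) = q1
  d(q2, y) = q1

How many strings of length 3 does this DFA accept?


Enumerating all length-3 strings:
  "xxx" -> q0 [reject]
  "xxy" -> q2 [reject]
  "xyx" -> q1 [accept]
  "xyy" -> q1 [accept]
  "yxx" -> q0 [reject]
  "yxy" -> q0 [reject]
  "yyx" -> q0 [reject]
  "yyy" -> q0 [reject]

2 out of 8


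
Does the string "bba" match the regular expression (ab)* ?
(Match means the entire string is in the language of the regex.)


|string| = 3; first = 'b'; last = 'a'

No, "bba" does not match (ab)*


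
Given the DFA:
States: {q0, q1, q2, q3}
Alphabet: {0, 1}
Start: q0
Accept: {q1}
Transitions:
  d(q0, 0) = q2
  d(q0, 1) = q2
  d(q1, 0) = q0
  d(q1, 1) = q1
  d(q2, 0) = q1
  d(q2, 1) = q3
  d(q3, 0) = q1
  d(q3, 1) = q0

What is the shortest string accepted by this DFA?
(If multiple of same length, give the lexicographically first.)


BFS by string length (lex-first path to each state shown):
  len 0: q0<-""
  len 1: q2<-"0"
  len 2: q1<-"00", q3<-"01"
Found accept state at length 2.

"00"


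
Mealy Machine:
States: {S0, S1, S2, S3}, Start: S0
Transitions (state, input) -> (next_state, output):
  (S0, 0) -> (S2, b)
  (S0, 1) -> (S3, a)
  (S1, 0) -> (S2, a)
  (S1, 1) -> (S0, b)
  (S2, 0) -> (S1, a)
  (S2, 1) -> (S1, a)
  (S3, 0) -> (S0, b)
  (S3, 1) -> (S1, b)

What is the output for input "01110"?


Step-by-step:
  (S0, 0) -> (S2, b)
  (S2, 1) -> (S1, a)
  (S1, 1) -> (S0, b)
  (S0, 1) -> (S3, a)
  (S3, 0) -> (S0, b)

"babab"


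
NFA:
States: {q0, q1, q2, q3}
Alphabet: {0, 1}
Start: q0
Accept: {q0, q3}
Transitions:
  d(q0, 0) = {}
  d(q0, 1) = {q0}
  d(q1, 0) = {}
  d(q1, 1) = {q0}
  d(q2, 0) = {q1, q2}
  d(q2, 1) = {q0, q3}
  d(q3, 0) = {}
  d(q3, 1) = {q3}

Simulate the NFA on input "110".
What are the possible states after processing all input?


Start: {q0}
  --1--> {q0}
  --1--> {q0}
  --0--> {}

{} (empty set, no valid transitions)


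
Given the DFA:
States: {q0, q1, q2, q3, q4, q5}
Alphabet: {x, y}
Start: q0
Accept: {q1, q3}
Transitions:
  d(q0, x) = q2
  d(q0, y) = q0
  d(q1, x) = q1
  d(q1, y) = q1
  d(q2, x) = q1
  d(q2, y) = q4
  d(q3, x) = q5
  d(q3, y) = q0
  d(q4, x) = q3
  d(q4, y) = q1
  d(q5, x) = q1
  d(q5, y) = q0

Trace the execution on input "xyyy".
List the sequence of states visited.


Input: xyyy
d(q0, x) = q2
d(q2, y) = q4
d(q4, y) = q1
d(q1, y) = q1


q0 -> q2 -> q4 -> q1 -> q1


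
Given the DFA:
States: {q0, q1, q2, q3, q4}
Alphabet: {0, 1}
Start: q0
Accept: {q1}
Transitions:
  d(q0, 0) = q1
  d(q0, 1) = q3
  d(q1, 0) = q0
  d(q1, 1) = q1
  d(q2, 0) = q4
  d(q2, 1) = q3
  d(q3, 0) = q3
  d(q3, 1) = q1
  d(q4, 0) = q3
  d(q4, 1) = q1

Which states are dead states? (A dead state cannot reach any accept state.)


Forward reachability from each state:
  q0 -> reaches accept state q1 (live)
  q1 -> reaches accept state q1 (live)
  q2 -> reaches accept state q1 (live)
  q3 -> reaches accept state q1 (live)
  q4 -> reaches accept state q1 (live)

None (all states can reach an accept state)


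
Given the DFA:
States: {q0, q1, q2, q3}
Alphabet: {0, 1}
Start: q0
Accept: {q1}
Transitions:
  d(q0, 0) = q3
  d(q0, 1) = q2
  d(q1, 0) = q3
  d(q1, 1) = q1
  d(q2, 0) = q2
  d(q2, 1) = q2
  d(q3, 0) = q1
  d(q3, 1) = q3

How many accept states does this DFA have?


Accept states listed: {q1}
Counting: q1(1)

1


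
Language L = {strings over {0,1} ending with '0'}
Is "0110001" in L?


last symbol = '1'

No, "0110001" is not in L


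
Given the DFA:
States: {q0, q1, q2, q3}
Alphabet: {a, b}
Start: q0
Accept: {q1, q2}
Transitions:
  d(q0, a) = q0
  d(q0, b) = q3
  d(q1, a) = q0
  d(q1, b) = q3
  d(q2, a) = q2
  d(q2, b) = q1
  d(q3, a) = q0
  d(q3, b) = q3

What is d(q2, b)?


Looking up transition d(q2, b)

q1


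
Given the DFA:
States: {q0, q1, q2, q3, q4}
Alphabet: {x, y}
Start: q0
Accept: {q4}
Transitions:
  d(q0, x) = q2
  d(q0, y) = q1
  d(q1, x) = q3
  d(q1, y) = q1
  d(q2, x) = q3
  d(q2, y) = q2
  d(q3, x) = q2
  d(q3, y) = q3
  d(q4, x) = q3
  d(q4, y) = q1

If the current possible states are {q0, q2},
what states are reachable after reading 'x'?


Apply transition on 'x' from each current state:
  d(q0, x) = q2
  d(q2, x) = q3

{q2, q3}


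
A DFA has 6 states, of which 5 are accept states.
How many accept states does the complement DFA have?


Complement swaps accept and non-accept states.
6 - 5 = 1

1


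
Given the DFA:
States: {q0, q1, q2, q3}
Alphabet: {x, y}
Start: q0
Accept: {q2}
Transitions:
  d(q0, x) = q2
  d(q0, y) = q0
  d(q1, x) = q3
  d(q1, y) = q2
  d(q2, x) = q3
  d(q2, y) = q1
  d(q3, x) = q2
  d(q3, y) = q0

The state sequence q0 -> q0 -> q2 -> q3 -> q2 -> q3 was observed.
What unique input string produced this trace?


Trace back each transition to find the symbol:
  q0 --[y]--> q0
  q0 --[x]--> q2
  q2 --[x]--> q3
  q3 --[x]--> q2
  q2 --[x]--> q3

"yxxxx"


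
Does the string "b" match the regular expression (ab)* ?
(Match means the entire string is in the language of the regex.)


|string| = 1; first = 'b'; last = 'b'

No, "b" does not match (ab)*


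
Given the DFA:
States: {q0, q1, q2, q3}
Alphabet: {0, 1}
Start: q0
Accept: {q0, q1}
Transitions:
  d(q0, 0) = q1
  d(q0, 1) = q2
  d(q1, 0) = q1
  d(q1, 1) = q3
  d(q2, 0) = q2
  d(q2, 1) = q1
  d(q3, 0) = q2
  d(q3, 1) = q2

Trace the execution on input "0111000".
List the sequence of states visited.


Input: 0111000
d(q0, 0) = q1
d(q1, 1) = q3
d(q3, 1) = q2
d(q2, 1) = q1
d(q1, 0) = q1
d(q1, 0) = q1
d(q1, 0) = q1


q0 -> q1 -> q3 -> q2 -> q1 -> q1 -> q1 -> q1


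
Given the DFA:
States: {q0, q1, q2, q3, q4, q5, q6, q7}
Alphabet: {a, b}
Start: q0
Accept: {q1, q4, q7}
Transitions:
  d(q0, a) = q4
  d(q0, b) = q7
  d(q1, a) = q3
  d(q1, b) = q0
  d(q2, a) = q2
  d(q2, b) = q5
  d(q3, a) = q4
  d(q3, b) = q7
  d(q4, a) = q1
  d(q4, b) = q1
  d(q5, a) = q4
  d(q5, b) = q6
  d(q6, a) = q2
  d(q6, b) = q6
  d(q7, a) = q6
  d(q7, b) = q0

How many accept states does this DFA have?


Accept states listed: {q1, q4, q7}
Counting: q1(1) q4(2) q7(3)

3


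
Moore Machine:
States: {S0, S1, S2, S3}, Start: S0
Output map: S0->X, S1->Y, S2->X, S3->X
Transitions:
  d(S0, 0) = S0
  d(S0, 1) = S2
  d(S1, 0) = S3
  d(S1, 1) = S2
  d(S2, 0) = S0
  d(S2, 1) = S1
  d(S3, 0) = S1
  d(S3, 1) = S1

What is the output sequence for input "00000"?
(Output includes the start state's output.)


Start: S0 (output X)
  --0--> S0 (output X)
  --0--> S0 (output X)
  --0--> S0 (output X)
  --0--> S0 (output X)
  --0--> S0 (output X)

"XXXXXX"


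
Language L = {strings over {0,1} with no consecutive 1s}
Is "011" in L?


'11' occurs at index 1

No, "011" is not in L


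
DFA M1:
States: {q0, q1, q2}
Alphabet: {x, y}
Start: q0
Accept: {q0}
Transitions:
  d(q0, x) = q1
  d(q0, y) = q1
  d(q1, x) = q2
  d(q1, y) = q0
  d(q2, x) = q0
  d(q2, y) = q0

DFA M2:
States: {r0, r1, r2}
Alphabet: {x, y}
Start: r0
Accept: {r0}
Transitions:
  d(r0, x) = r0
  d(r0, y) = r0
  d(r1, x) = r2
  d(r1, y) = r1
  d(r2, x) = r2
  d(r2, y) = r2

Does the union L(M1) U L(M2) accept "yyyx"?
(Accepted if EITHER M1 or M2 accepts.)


M1: final=q2 accepted=False
M2: final=r0 accepted=True

Yes, union accepts


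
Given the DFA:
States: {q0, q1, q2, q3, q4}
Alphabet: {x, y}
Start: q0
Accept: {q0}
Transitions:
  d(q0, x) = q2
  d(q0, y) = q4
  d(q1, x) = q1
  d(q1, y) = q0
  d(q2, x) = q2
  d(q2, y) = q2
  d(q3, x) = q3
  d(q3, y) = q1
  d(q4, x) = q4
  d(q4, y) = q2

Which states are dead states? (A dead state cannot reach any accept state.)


Forward reachability from each state:
  q0 -> reaches accept state q0 (live)
  q1 -> reaches accept state q0 (live)
  q2 -> reaches {q2}, no accept state (dead)
  q3 -> reaches accept state q0 (live)
  q4 -> reaches {q2, q4}, no accept state (dead)

{q2, q4}


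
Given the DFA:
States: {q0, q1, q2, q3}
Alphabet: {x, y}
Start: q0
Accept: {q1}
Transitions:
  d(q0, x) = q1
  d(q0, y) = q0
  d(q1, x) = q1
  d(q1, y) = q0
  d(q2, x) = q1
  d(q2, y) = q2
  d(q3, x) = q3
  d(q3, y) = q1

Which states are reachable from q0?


BFS from q0:
  layer 0: {q0}
  layer 1: {q1}

{q0, q1}


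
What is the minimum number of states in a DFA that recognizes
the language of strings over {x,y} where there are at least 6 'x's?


States: count = 0, 1, ..., 5, and a final '>= 6' state.
Total: 6 + 1 = 7. Accept = '>= 6' state.

7


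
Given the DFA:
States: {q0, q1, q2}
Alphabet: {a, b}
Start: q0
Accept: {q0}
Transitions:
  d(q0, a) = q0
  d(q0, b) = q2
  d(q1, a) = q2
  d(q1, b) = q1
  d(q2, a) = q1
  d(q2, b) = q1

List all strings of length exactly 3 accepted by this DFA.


All strings of length 3: 8 total
Accepted: 1

"aaa"


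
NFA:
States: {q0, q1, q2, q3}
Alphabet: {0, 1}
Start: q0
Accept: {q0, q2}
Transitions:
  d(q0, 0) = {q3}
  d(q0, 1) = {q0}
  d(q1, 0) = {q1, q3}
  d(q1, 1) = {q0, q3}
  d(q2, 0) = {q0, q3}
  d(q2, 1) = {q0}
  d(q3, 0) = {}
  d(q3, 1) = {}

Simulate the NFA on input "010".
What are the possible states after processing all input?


Start: {q0}
  --0--> {q3}
  --1--> {}
  --0--> {}

{} (empty set, no valid transitions)


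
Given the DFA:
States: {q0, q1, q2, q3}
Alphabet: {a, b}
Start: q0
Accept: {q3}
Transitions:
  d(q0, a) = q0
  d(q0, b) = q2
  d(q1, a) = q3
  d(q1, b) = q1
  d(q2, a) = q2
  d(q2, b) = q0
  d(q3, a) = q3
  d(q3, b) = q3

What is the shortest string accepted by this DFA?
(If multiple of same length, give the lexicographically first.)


BFS by string length (lex-first path to each state shown):
  len 0: q0<-""
  len 1: q0<-"a", q2<-"b"
  len 2: q0<-"aa", q2<-"ab"
  len 3: q0<-"aaa", q2<-"aab"
  len 4: q0<-"aaaa", q2<-"aaab"
  len 5: q0<-"aaaaa", q2<-"aaaab"
  len 6: q0<-"aaaaaa", q2<-"aaaaab"
  len 7: q0<-"aaaaaaa", q2<-"aaaaaab"
  len 8: q0<-"aaaaaaaa", q2<-"aaaaaaab"

No string accepted (empty language)


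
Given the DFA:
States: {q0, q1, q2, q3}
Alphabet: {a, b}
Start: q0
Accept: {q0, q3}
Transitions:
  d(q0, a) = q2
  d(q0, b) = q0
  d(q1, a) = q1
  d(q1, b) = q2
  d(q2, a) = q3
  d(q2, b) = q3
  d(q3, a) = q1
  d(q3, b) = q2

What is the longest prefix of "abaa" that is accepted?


Run the DFA, marking each prefix where the state is accepting:
  "" -> q0 [accept]
  "a" -> q2 [reject]
  "ab" -> q3 [accept]
  "aba" -> q1 [reject]
  "abaa" -> q1 [reject]

"ab"


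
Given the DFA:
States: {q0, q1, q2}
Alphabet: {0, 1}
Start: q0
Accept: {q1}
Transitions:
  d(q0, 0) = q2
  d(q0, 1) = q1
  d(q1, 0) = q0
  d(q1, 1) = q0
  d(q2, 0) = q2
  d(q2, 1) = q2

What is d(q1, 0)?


Looking up transition d(q1, 0)

q0


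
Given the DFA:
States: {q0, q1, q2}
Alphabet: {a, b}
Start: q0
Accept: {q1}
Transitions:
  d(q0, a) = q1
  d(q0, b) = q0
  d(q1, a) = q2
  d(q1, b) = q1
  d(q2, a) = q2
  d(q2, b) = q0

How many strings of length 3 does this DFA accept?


Enumerating all length-3 strings:
  "aaa" -> q2 [reject]
  "aab" -> q0 [reject]
  "aba" -> q2 [reject]
  "abb" -> q1 [accept]
  "baa" -> q2 [reject]
  "bab" -> q1 [accept]
  "bba" -> q1 [accept]
  "bbb" -> q0 [reject]

3 out of 8


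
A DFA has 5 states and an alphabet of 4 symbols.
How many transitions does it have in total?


Each state has exactly one transition per symbol.
5 * 4 = 20

20


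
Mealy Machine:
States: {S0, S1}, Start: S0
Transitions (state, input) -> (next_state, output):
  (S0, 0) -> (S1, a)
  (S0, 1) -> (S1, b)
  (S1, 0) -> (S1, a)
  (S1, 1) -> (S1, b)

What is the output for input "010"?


Step-by-step:
  (S0, 0) -> (S1, a)
  (S1, 1) -> (S1, b)
  (S1, 0) -> (S1, a)

"aba"


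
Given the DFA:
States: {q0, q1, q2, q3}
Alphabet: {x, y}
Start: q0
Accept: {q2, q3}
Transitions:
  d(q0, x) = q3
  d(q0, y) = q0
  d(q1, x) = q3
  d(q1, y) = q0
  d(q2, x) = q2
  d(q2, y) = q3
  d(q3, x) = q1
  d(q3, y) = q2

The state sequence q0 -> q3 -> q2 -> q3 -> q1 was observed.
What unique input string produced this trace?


Trace back each transition to find the symbol:
  q0 --[x]--> q3
  q3 --[y]--> q2
  q2 --[y]--> q3
  q3 --[x]--> q1

"xyyx"
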